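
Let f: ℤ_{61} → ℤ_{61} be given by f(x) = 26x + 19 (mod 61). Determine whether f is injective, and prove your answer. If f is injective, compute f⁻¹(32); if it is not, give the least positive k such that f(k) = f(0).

31

By definition, f is injective when f(s) = f(t) forces s = t.
If f(s) = f(t), then 26s ≡ 26t (mod 61). Because gcd(26, 61) = 1, we may cancel 26 to get s ≡ t (mod 61).
Therefore f is injective.
We now compute 26⁻¹ mod 61 explicitly. Euclid's algorithm: 61 = 2·26 + 9, 26 = 2·9 + 8, 9 = 1·8 + 1; back-substituting gives 1 = 54·26 − 23·61, so 26⁻¹ ≡ 54 (mod 61).
Since f is injective, we find f⁻¹(32): we need 26x ≡ 32 − 19 ≡ 13 (mod 61). Using 26⁻¹ = 54: x ≡ 54·13 = 702 = 11·61 + 31, so x = 31.
Check: f(31) = 26·31 + 19 = 825 = 13·61 + 32 ≡ 32 (mod 61).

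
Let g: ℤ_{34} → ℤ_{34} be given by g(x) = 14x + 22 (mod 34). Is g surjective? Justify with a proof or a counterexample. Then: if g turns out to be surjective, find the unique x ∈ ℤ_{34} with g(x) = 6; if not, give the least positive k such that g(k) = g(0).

Since gcd(14, 34) = 2, we have 14x ≡ 0 (mod 2) for all x, so g(x) ≡ 0 (mod 2).
But 1 ≢ 0 (mod 2), so 1 ∈ ℤ_{34} has no preimage. So g is not surjective.
Since g is not surjective, we find the least positive k with g(k) = g(0): this means 14k ≡ 0 (mod 34), i.e. 34 ∣ 14k. Since gcd(14, 34) = 2, dividing through by 2 this holds exactly when 17 ∣ 7k, and as gcd(7, 17) = 1, exactly when 17 ∣ k.
The smallest positive such k is 17.

17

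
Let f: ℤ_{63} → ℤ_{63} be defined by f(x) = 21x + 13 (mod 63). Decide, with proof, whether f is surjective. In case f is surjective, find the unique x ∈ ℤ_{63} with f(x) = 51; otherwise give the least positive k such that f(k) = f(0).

Recall: surjectivity means every element of the codomain has a preimage under f.
Since gcd(21, 63) = 21, we have 21x ≡ 0 (mod 21) for all x, so f(x) ≡ 13 (mod 21).
But 0 ≢ 13 (mod 21), so 0 ∈ ℤ_{63} has no preimage. Hence f is not surjective.
Since f is not surjective, we find the least positive k with f(k) = f(0): this means 21k ≡ 0 (mod 63), i.e. 63 ∣ 21k. Since gcd(21, 63) = 21, dividing through by 21 this holds exactly when 3 ∣ k.
The smallest positive such k is 3.

3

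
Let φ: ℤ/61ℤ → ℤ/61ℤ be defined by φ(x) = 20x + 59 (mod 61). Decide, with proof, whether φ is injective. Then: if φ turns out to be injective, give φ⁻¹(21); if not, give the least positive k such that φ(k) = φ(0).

53

If φ(s) = φ(t), then 20s ≡ 20t (mod 61). Because gcd(20, 61) = 1, we may cancel 20 to get s ≡ t (mod 61).
Thus φ is injective.
We now compute 20⁻¹ mod 61 explicitly. Euclid's algorithm: 61 = 3·20 + 1; back-substituting gives 1 = 58·20 − 19·61, so 20⁻¹ ≡ 58 (mod 61).
Since φ is injective, we find φ⁻¹(21): we need 20x ≡ 21 − 59 ≡ 23 (mod 61). Using 20⁻¹ = 58: x ≡ 58·23 = 1334 = 21·61 + 53, so x = 53.
Check: φ(53) = 20·53 + 59 = 1119 = 18·61 + 21 ≡ 21 (mod 61).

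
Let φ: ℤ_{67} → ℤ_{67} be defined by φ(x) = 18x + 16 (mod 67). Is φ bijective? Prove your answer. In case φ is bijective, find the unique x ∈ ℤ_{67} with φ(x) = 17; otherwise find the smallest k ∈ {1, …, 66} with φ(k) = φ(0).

Suppose φ(s) = φ(t) in ℤ_{67}. Then 18s + 16 ≡ 18t + 16 (mod 67), therefore 18(s − t) ≡ 0 (mod 67).
Since gcd(18, 67) = 1, 18 is invertible modulo 67, thus s − t ≡ 0 (mod 67), i.e. s = t.
We now compute 18⁻¹ mod 67 explicitly. Euclid's algorithm: 67 = 3·18 + 13, 18 = 1·13 + 5, 13 = 2·5 + 3, 5 = 1·3 + 2, 3 = 1·2 + 1; back-substituting gives 1 = 41·18 − 11·67, so 18⁻¹ ≡ 41 (mod 67).
For any y ∈ ℤ_{67}, x = 41(y − 16) mod 67 satisfies φ(x) = 18·41(y − 16) + 16 ≡ y (since 18·41 ≡ 1 mod 67). So every y has a preimage.
Therefore φ is bijective.
Since φ is bijective, we find φ⁻¹(17): we need 18x ≡ 17 − 16 ≡ 1 (mod 67). Using 18⁻¹ = 41: x ≡ 41·1 = 41, so x = 41.
Check: φ(41) = 18·41 + 16 = 754 = 11·67 + 17 ≡ 17 (mod 67).

41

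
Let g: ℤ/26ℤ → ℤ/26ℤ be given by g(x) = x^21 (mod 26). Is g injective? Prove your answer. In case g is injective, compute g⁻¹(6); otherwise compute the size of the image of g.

g(1) = 1^21 = 1.
g(3): Repeated squaring mod 26: 3^1 ≡ 3, 3^2 ≡ 3² = 9, 3^4 ≡ 9² = 81 ≡ 3, 3^8 ≡ 3² = 9, 3^16 ≡ 9² = 81 ≡ 3. Since 21 = 16 + 4 + 1, 3^21 ≡ 3·3·3: 3·3 = 9, then 9·3 = 27 ≡ 1. So 3^21 ≡ 1 (mod 26).
So g(1) = g(3) = 1 while 1 ≠ 3, therefore g is not injective.
Since g is not injective, we determine |image(g)|. Computing x^21 mod 26 for each x (by repeated squaring, reducing mod 26 at every step), the values g(0), g(1), …, g(25) are: 0, 1, 18, 1, 12, 5, 18, 21, 8, 1, 12, 21, 12, 13, 14, 5, 14, 25, 18, 5, 8, 21, 14, 25, 8, 25.
The distinct values are {0, 1, 5, 8, 12, 13, 14, 18, 21, 25}; there are 10 of them.

10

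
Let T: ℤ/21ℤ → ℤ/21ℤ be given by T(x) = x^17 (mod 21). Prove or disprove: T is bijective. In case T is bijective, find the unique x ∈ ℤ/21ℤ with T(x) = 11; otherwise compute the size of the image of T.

2

Computing x^17 mod 21 for each x (by repeated squaring, reducing mod 21 at every step), the values T(0), T(1), …, T(20) are: 0, 1, 11, 12, 16, 17, 6, 7, 8, 18, 19, 2, 3, 13, 14, 15, 4, 5, 9, 10, 20.
Every element of ℤ/21ℤ appears exactly once in this list, so T is a bijection, and in particular bijective.
Since T is bijective, we read off the preimage of 11 from the same table: T(2) = 11, so T⁻¹(11) = 2.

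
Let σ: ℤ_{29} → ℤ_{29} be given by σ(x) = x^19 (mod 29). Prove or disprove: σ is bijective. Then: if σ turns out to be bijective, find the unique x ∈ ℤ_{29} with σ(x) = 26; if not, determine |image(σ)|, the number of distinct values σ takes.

2

Since 29 is prime, the nonzero elements of ℤ_{29} form a cyclic group of order 28.
As gcd(19, 28) = 1, raising to the 19th power is a bijection on this group: if a^19 ≡ b^19 then (ab^{−1})^19 = 1, and the only element of order dividing gcd(19, 28) = 1 is 1, so a = b.
With σ(0) = 0 this makes σ injective on all of ℤ_{29}, hence bijective (finite equal-size domain and codomain). In particular σ is bijective.
Since σ is bijective, we find the preimage of 26. The inverse of x ↦ x^19 on (ℤ_{29})^× is x ↦ x^3, because 19·3 = 57 = 2·28 + 1 ≡ 1 (mod 28) and x^{28} = 1 for x ≠ 0 (Fermat). So σ⁻¹(26) = 26^3 mod 29.
Repeated squaring mod 29: 26^1 ≡ 26, 26^2 ≡ 26² = 676 ≡ 9. Since 3 = 2 + 1, 26^3 ≡ 9·26: 9·26 = 234 ≡ 2. So 26^3 ≡ 2 (mod 29).
Hence σ⁻¹(26) = 2.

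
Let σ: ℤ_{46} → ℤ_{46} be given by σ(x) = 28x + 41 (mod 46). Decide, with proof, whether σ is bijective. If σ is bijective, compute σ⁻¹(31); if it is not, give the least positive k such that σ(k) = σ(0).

23

We have gcd(28, 46) = 2 > 1. Taking a = 0 and b = 23: σ(0) = 41 and σ(23) = 28·23 + 41 = 685 ≡ 41 (mod 46).
So σ(0) = σ(23) while 0 ≠ 23, thus σ is not injective, hence not bijective.
Since σ is not bijective, we find the least positive k with σ(k) = σ(0): this means 28k ≡ 0 (mod 46), i.e. 46 ∣ 28k. Since gcd(28, 46) = 2, dividing through by 2 this holds exactly when 23 ∣ 14k, and as gcd(14, 23) = 1, exactly when 23 ∣ k.
The smallest positive such k is 23.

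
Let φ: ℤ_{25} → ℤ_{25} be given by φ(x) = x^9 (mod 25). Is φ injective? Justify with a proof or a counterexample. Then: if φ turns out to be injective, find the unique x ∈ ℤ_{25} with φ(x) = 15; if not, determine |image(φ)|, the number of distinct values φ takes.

21

φ(0) = 0^9 = 0.
φ(5): Repeated squaring mod 25: 5^1 ≡ 5, 5^2 ≡ 5² = 25 ≡ 0, 5^4 ≡ 0² = 0, 5^8 ≡ 0² = 0. Since 9 = 8 + 1, 5^9 ≡ 0·5: 0·5 = 0. So 5^9 ≡ 0 (mod 25).
So φ(0) = φ(5) = 0 while 0 ≠ 5, thus φ is not injective.
Since φ is not injective, we determine |image(φ)|. Computing x^9 mod 25 for each x (by repeated squaring, reducing mod 25 at every step), the values φ(0), φ(1), …, φ(24) are: 0, 1, 12, 8, 19, 0, 21, 7, 3, 14, 0, 16, 2, 23, 9, 0, 11, 22, 18, 4, 0, 6, 17, 13, 24.
The distinct values are {0, 1, 2, 3, 4, 6, 7, 8, 9, 11, 12, 13, 14, 16, 17, 18, 19, 21, 22, 23, 24}; there are 21 of them.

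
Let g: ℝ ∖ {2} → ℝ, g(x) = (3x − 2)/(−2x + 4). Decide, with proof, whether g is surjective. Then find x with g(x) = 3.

14/9

If g(x) = −3/2, cross-multiplying gives −2(3x − 2) = 3(−2x + 4), which simplifies to 4 = 12 — false.  So −3/2 has no preimage and g is not surjective.
Solving g(x) = 3: cross-multiplying gives 3x − 2 = 3(−2x + 4), which rearranges to 9x = 14, so x = 14/9.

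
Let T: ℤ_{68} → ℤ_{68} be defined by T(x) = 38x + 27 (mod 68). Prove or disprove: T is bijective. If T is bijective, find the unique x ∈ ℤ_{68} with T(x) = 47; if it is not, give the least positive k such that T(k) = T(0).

34

We have gcd(38, 68) = 2 > 1. Taking u = 0 and v = 34: T(0) = 27 and T(34) = 38·34 + 27 = 1319 ≡ 27 (mod 68).
So T(0) = T(34) while 0 ≠ 34, so T is not injective, hence not bijective.
Since T is not bijective, we find the least positive k with T(k) = T(0): this means 38k ≡ 0 (mod 68), i.e. 68 ∣ 38k. Since gcd(38, 68) = 2, dividing through by 2 this holds exactly when 34 ∣ 19k, and as gcd(19, 34) = 1, exactly when 34 ∣ k.
The smallest positive such k is 34.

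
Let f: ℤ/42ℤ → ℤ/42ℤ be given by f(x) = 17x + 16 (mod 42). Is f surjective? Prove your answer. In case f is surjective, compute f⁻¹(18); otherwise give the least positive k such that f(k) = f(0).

Since gcd(17, 42) = 1, 17 is invertible modulo 42. Euclid's algorithm: 42 = 2·17 + 8, 17 = 2·8 + 1; back-substituting gives 1 = 5·17 − 2·42, so 17⁻¹ ≡ 5 (mod 42).
Then y ↦ 5(y − 16) is a two-sided inverse to f, so every y ∈ ℤ/42ℤ has a preimage.
So f is surjective.
Since f is surjective, we find f⁻¹(18): we need 17x ≡ 18 − 16 ≡ 2 (mod 42). Using 17⁻¹ = 5: x ≡ 5·2 = 10, so x = 10.
Check: f(10) = 17·10 + 16 = 186 = 4·42 + 18 ≡ 18 (mod 42).

10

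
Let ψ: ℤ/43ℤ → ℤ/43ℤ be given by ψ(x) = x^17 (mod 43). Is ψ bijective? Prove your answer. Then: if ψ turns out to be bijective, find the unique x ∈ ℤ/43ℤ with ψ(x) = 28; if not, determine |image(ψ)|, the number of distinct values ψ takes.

5

Since 43 is prime, the nonzero elements of ℤ/43ℤ form a cyclic group of order 42.
As gcd(17, 42) = 1, raising to the 17th power is a bijection on this group: if s^17 ≡ t^17 then (st^{−1})^17 = 1, and the only element of order dividing gcd(17, 42) = 1 is 1, so s = t.
With ψ(0) = 0 this makes ψ injective on all of ℤ/43ℤ, hence bijective (finite equal-size domain and codomain). In particular ψ is bijective.
Since ψ is bijective, we find the preimage of 28. The inverse of x ↦ x^17 on (ℤ/43ℤ)^× is x ↦ x^5, because 17·5 = 85 = 2·42 + 1 ≡ 1 (mod 42) and x^{42} = 1 for x ≠ 0 (Fermat). So ψ⁻¹(28) = 28^5 mod 43.
Repeated squaring mod 43: 28^1 ≡ 28, 28^2 ≡ 28² = 784 ≡ 10, 28^4 ≡ 10² = 100 ≡ 14. Since 5 = 4 + 1, 28^5 ≡ 14·28: 14·28 = 392 ≡ 5. So 28^5 ≡ 5 (mod 43).
Hence ψ⁻¹(28) = 5.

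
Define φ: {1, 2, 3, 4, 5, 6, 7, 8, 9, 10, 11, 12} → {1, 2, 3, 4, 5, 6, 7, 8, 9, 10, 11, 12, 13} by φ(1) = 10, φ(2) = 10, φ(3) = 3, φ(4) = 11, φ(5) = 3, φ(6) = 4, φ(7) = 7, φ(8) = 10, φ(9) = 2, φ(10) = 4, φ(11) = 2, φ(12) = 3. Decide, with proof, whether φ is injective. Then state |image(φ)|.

6

φ(1) = 10 = φ(2) with 1 ≠ 2, so φ is not injective.
The image of φ is {2, 3, 4, 7, 10, 11}, which has 6 elements.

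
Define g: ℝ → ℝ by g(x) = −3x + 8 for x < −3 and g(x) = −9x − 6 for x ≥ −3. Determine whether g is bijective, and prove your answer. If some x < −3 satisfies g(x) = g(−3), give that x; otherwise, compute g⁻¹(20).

-13/3

Both pieces are strictly decreasing (slopes −3 and −9), so each is injective on its own interval.
The left piece maps (−∞, −3) onto (17, ∞); the right piece maps [−3, ∞) onto (−∞, 21].
These images overlap. In particular g(−3) = 21 (right piece), and solving −3x + 8 = 21 on the left piece gives x = −13/3 < −3.
So g(−13/3) = g(−3) with −13/3 ≠ −3, and g is not injective, hence not bijective. This x = −13/3 is the requested value below −3.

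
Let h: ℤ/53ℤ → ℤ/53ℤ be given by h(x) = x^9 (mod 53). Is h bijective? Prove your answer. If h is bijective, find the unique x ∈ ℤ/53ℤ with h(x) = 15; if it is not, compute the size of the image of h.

Since 53 is prime, the nonzero elements of ℤ/53ℤ form a cyclic group of order 52.
As gcd(9, 52) = 1, raising to the 9th power is a bijection on this group: if u^9 ≡ v^9 then (uv^{−1})^9 = 1, and the only element of order dividing gcd(9, 52) = 1 is 1, so u = v.
With h(0) = 0 this makes h injective on all of ℤ/53ℤ, hence bijective (finite equal-size domain and codomain). In particular h is bijective.
Since h is bijective, we find the preimage of 15. The inverse of x ↦ x^9 on (ℤ/53ℤ)^× is x ↦ x^29, because 9·29 = 261 = 5·52 + 1 ≡ 1 (mod 52) and x^{52} = 1 for x ≠ 0 (Fermat). So h⁻¹(15) = 15^29 mod 53.
Repeated squaring mod 53: 15^1 ≡ 15, 15^2 ≡ 15² = 225 ≡ 13, 15^4 ≡ 13² = 169 ≡ 10, 15^8 ≡ 10² = 100 ≡ 47, 15^16 ≡ 47² = 2209 ≡ 36. Since 29 = 16 + 8 + 4 + 1, 15^29 ≡ 36·47·10·15: 36·47 = 1692 ≡ 49, then 49·10 = 490 ≡ 13, then 13·15 = 195 ≡ 36. So 15^29 ≡ 36 (mod 53).
Hence h⁻¹(15) = 36.

36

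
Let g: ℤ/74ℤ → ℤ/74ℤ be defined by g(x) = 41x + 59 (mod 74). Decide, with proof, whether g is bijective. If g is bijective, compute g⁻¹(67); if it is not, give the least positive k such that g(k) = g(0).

2

Recall: g is injective if g(x_1) = g(x_2) implies x_1 = x_2.
If g(x_1) = g(x_2), then 41x_1 ≡ 41x_2 (mod 74). Because gcd(41, 74) = 1, we may cancel 41 to get x_1 ≡ x_2 (mod 74).
We now compute 41⁻¹ mod 74 explicitly. Euclid's algorithm: 74 = 1·41 + 33, 41 = 1·33 + 8, 33 = 4·8 + 1; back-substituting gives 1 = 65·41 − 36·74, so 41⁻¹ ≡ 65 (mod 74).
Then y ↦ 65(y − 59) is a two-sided inverse to g, so every y ∈ ℤ/74ℤ has a preimage.
Therefore g is bijective.
Since g is bijective, we find g⁻¹(67): we need 41x ≡ 67 − 59 ≡ 8 (mod 74). Using 41⁻¹ = 65: x ≡ 65·8 = 520 = 7·74 + 2, so x = 2.
Check: g(2) = 41·2 + 59 = 141 = 1·74 + 67 ≡ 67 (mod 74).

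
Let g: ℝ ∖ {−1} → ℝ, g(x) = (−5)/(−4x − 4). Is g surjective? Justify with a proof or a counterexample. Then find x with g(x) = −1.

-9/4

If g(x) = 0, cross-multiplying gives −4(−5) = 0(−4x − 4), which simplifies to 20 = 0 — false.  So 0 has no preimage and g is not surjective.
Solving g(x) = −1: cross-multiplying gives −5 = −1(−4x − 4), which rearranges to −4x = 9, so x = −9/4.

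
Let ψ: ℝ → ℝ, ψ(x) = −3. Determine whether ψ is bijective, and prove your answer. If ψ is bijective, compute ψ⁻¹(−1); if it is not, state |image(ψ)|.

1

ψ(0) = −3 = ψ(1) with 0 ≠ 1, so ψ is not injective, hence not bijective.
Since ψ is not bijective, we state |image(ψ)|: the image of ψ is {−3}, which has 1 element.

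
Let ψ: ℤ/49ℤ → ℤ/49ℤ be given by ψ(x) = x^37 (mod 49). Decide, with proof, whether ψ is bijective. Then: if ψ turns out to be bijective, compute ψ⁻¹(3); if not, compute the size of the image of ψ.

ψ(0) = 0^37 = 0.
ψ(7): Repeated squaring mod 49: 7^1 ≡ 7, 7^2 ≡ 7² = 49 ≡ 0, 7^4 ≡ 0² = 0, 7^8 ≡ 0² = 0, 7^16 ≡ 0² = 0, 7^32 ≡ 0² = 0. Since 37 = 32 + 4 + 1, 7^37 ≡ 0·0·7: 0·0 = 0, then 0·7 = 0. So 7^37 ≡ 0 (mod 49).
So ψ(0) = ψ(7) = 0 while 0 ≠ 7, hence ψ is not injective, hence not bijective.
Since ψ is not bijective, we determine |image(ψ)|. Computing x^37 mod 49 for each x (by repeated squaring, reducing mod 49 at every step), the values ψ(0), ψ(1), …, ψ(48) are: 0, 1, 23, 24, 39, 40, 13, 0, 15, 37, 38, 4, 5, 27, 0, 29, 2, 3, 18, 19, 41, 0, 43, 16, 17, 32, 33, 6, 0, 8, 30, 31, 46, 47, 20, 0, 22, 44, 45, 11, 12, 34, 0, 36, 9, 10, 25, 26, 48.
The distinct values are {0, 1, 2, 3, 4, 5, 6, 8, 9, 10, 11, 12, 13, 15, 16, 17, 18, 19, 20, 22, 23, 24, 25, 26, 27, 29, 30, 31, 32, 33, 34, 36, 37, 38, 39, 40, 41, 43, 44, 45, 46, 47, 48}; there are 43 of them.

43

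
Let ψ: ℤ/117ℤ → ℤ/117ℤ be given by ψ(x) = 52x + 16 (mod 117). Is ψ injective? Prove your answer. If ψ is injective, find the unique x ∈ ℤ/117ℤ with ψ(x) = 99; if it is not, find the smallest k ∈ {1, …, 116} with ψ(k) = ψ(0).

We have gcd(52, 117) = 13 > 1. Taking a = 0 and b = 9: ψ(0) = 16 and ψ(9) = 52·9 + 16 = 484 ≡ 16 (mod 117).
So ψ(0) = ψ(9) while 0 ≠ 9, hence ψ is not injective.
Since ψ is not injective, we find the least positive k with ψ(k) = ψ(0): this means 52k ≡ 0 (mod 117), i.e. 117 ∣ 52k. Since gcd(52, 117) = 13, dividing through by 13 this holds exactly when 9 ∣ 4k, and as gcd(4, 9) = 1, exactly when 9 ∣ k.
The smallest positive such k is 9.

9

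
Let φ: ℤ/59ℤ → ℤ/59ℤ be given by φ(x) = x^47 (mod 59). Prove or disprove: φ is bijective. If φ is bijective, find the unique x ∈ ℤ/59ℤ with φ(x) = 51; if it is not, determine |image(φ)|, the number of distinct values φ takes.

Since 59 is prime, the nonzero elements of ℤ/59ℤ form a cyclic group of order 58.
As gcd(47, 58) = 1, raising to the 47th power is a bijection on this group: if a^47 ≡ b^47 then (ab^{−1})^47 = 1, and the only element of order dividing gcd(47, 58) = 1 is 1, so a = b.
With φ(0) = 0 this makes φ injective on all of ℤ/59ℤ, hence bijective (finite equal-size domain and codomain). In particular φ is bijective.
Since φ is bijective, we find the preimage of 51. The inverse of x ↦ x^47 on (ℤ/59ℤ)^× is x ↦ x^21, because 47·21 = 987 = 17·58 + 1 ≡ 1 (mod 58) and x^{58} = 1 for x ≠ 0 (Fermat). So φ⁻¹(51) = 51^21 mod 59.
Repeated squaring mod 59: 51^1 ≡ 51, 51^2 ≡ 51² = 2601 ≡ 5, 51^4 ≡ 5² = 25, 51^8 ≡ 25² = 625 ≡ 35, 51^16 ≡ 35² = 1225 ≡ 45. Since 21 = 16 + 4 + 1, 51^21 ≡ 45·25·51: 45·25 = 1125 ≡ 4, then 4·51 = 204 ≡ 27. So 51^21 ≡ 27 (mod 59).
Hence φ⁻¹(51) = 27.

27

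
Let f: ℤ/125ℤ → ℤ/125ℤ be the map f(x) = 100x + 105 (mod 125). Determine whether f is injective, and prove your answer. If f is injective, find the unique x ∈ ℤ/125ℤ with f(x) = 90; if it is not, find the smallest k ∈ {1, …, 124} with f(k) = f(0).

By definition, injectivity means: for all s, t in the domain, f(s) = f(t) implies s = t.
We have gcd(100, 125) = 25 > 1. Taking s = 0 and t = 5: f(0) = 105 and f(5) = 100·5 + 105 = 605 ≡ 105 (mod 125).
So f(0) = f(5) while 0 ≠ 5, so f is not injective.
Since f is not injective, we find the least positive k with f(k) = f(0): this means 100k ≡ 0 (mod 125), i.e. 125 ∣ 100k. Since gcd(100, 125) = 25, dividing through by 25 this holds exactly when 5 ∣ 4k, and as gcd(4, 5) = 1, exactly when 5 ∣ k.
The smallest positive such k is 5.

5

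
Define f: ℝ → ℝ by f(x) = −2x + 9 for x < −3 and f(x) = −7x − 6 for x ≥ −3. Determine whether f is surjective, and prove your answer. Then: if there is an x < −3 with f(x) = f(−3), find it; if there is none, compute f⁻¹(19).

Both pieces are strictly decreasing (slopes −2 and −7), so each is injective on its own interval.
The left piece maps (−∞, −3) onto (15, ∞); the right piece maps [−3, ∞) onto (−∞, 15].
These images together cover ℝ, so f is surjective.
Because the two images are disjoint, no x < −3 has f(x) = f(−3), so we compute f⁻¹(19): 19 lies in (15, ∞), so solve −2x + 9 = 19: x = (19 − 9)/(−2) = −5.

-5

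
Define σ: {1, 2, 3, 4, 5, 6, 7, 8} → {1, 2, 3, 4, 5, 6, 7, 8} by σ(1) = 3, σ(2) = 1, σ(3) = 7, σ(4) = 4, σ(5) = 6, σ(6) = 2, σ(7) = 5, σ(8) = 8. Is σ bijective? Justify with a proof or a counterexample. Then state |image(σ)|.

The values 3, 1, 7, 4, 6, 2, 5, 8 are a permutation of {1, 2, 3, 4, 5, 6, 7, 8}: each element appears exactly once.
So σ is injective and surjective, hence bijective.
The image of σ is {1, 2, 3, 4, 5, 6, 7, 8}, which has 8 elements.

8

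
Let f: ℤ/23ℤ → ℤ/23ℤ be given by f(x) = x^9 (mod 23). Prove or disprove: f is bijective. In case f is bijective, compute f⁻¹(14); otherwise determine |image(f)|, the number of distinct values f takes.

15

Since 23 is prime, the nonzero elements of ℤ/23ℤ form a cyclic group of order 22.
As gcd(9, 22) = 1, raising to the 9th power is a bijection on this group: if a^9 ≡ b^9 then (ab^{−1})^9 = 1, and the only element of order dividing gcd(9, 22) = 1 is 1, so a = b.
With f(0) = 0 this makes f injective on all of ℤ/23ℤ, hence bijective (finite equal-size domain and codomain). In particular f is bijective.
Since f is bijective, we find the preimage of 14. The inverse of x ↦ x^9 on (ℤ/23ℤ)^× is x ↦ x^5, because 9·5 = 45 = 2·22 + 1 ≡ 1 (mod 22) and x^{22} = 1 for x ≠ 0 (Fermat). So f⁻¹(14) = 14^5 mod 23.
Repeated squaring mod 23: 14^1 ≡ 14, 14^2 ≡ 14² = 196 ≡ 12, 14^4 ≡ 12² = 144 ≡ 6. Since 5 = 4 + 1, 14^5 ≡ 6·14: 6·14 = 84 ≡ 15. So 14^5 ≡ 15 (mod 23).
Hence f⁻¹(14) = 15.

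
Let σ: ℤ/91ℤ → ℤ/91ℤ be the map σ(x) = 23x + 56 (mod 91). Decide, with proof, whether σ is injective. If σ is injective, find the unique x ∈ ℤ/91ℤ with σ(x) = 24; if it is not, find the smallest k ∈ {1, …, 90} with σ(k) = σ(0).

Suppose σ(x_1) = σ(x_2) in ℤ/91ℤ. Then 23x_1 + 56 ≡ 23x_2 + 56 (mod 91), hence 23(x_1 − x_2) ≡ 0 (mod 91).
Since gcd(23, 91) = 1, 23 is invertible modulo 91, hence x_1 − x_2 ≡ 0 (mod 91), i.e. x_1 = x_2.
So σ is injective.
We now compute 23⁻¹ mod 91 explicitly. Euclid's algorithm: 91 = 3·23 + 22, 23 = 1·22 + 1; back-substituting gives 1 = 4·23 − 1·91, so 23⁻¹ ≡ 4 (mod 91).
Since σ is injective, we compute σ⁻¹(24): solve 23x + 56 ≡ 24 (mod 91), i.e. 23x ≡ 59 (mod 91).
Multiplying by 23⁻¹ = 4 gives x ≡ 4·59 = 236 = 2·91 + 54 ≡ 54 (mod 91).
Check: σ(54) = 23·54 + 56 = 1298 = 14·91 + 24 ≡ 24 (mod 91).

54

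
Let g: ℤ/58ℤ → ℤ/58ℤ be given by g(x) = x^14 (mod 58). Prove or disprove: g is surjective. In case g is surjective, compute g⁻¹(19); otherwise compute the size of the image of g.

6

g(1) = 1^14 = 1.
g(5): Repeated squaring mod 58: 5^1 ≡ 5, 5^2 ≡ 5² = 25, 5^4 ≡ 25² = 625 ≡ 45, 5^8 ≡ 45² = 2025 ≡ 53. Since 14 = 8 + 4 + 2, 5^14 ≡ 53·45·25: 53·45 = 2385 ≡ 7, then 7·25 = 175 ≡ 1. So 5^14 ≡ 1 (mod 58).
So g(1) = g(5) = 1 while 1 ≠ 5, therefore g is not injective.
A non-injective map from the 58-element set ℤ/58ℤ to itself takes at most 57 distinct values, so it cannot be surjective. Therefore g is not surjective.
Since g is not surjective, we determine |image(g)|. Computing x^14 mod 58 for each x (by repeated squaring, reducing mod 58 at every step), the values g(0), g(1), …, g(57) are: 0, 1, 28, 57, 30, 1, 30, 1, 28, 1, 28, 57, 28, 1, 28, 57, 30, 57, 28, 57, 30, 57, 30, 1, 30, 1, 28, 57, 30, 29, 30, 57, 28, 1, 30, 1, 30, 57, 30, 57, 28, 57, 30, 57, 28, 1, 28, 57, 28, 1, 28, 1, 30, 1, 30, 57, 28, 1.
The distinct values are {0, 1, 28, 29, 30, 57}; there are 6 of them.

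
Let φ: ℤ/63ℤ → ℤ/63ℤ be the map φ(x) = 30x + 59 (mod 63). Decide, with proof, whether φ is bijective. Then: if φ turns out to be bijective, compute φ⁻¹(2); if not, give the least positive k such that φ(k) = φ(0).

21

By definition, injectivity means: for all a, b in the domain, φ(a) = φ(b) implies a = b.
We have gcd(30, 63) = 3 > 1. Taking a = 0 and b = 21: φ(0) = 59 and φ(21) = 30·21 + 59 = 689 ≡ 59 (mod 63).
So φ(0) = φ(21) while 0 ≠ 21, thus φ is not injective, hence not bijective.
Since φ is not bijective, we find the least positive k with φ(k) = φ(0): this means 30k ≡ 0 (mod 63), i.e. 63 ∣ 30k. Since gcd(30, 63) = 3, dividing through by 3 this holds exactly when 21 ∣ 10k, and as gcd(10, 21) = 1, exactly when 21 ∣ k.
The smallest positive such k is 21.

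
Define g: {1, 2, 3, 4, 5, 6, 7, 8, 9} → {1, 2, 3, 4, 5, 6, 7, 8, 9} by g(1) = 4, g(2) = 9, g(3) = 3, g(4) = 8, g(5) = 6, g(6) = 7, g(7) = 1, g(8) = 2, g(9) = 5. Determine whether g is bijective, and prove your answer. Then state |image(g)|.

9

The values 4, 9, 3, 8, 6, 7, 1, 2, 5 are a permutation of {1, 2, 3, 4, 5, 6, 7, 8, 9}: each element appears exactly once.
So g is injective and surjective, hence bijective.
The image of g is {1, 2, 3, 4, 5, 6, 7, 8, 9}, which has 9 elements.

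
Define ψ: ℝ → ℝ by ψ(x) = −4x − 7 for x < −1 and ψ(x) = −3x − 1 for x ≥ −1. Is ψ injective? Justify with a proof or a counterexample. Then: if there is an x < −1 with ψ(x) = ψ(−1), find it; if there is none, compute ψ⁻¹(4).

-9/4

Both pieces are strictly decreasing (slopes −4 and −3), so each is injective on its own interval.
The left piece maps (−∞, −1) onto (−3, ∞); the right piece maps [−1, ∞) onto (−∞, 2].
These images overlap. In particular ψ(−1) = 2 (right piece), and solving −4x − 7 = 2 on the left piece gives x = −9/4 < −1.
So ψ(−9/4) = ψ(−1) with −9/4 ≠ −1, and ψ is not injective. This x = −9/4 is the requested value below −1.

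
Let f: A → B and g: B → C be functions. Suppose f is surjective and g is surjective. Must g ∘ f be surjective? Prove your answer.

surjective

Let c ∈ C. Since g is surjective, there is b ∈ B with g(b) = c. Since f is surjective, there is a ∈ A with f(a) = b.
Then (g ∘ f)(a) = g(b) = c. Thus g ∘ f is surjective.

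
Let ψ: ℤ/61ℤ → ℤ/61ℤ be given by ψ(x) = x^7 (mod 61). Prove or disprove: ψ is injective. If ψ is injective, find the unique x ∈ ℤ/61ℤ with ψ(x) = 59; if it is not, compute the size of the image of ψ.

18

Since 61 is prime, the nonzero elements of ℤ/61ℤ form a cyclic group of order 60.
As gcd(7, 60) = 1, raising to the 7th power is a bijection on this group: if x_1^7 ≡ x_2^7 then (x_1x_2^{−1})^7 = 1, and the only element of order dividing gcd(7, 60) = 1 is 1, so x_1 = x_2.
With ψ(0) = 0 this makes ψ injective on all of ℤ/61ℤ, hence bijective (finite equal-size domain and codomain). In particular ψ is injective.
Since ψ is injective, we find the preimage of 59. The inverse of x ↦ x^7 on (ℤ/61ℤ)^× is x ↦ x^43, because 7·43 = 301 = 5·60 + 1 ≡ 1 (mod 60) and x^{60} = 1 for x ≠ 0 (Fermat). So ψ⁻¹(59) = 59^43 mod 61.
Repeated squaring mod 61: 59^1 ≡ 59, 59^2 ≡ 59² = 3481 ≡ 4, 59^4 ≡ 4² = 16, 59^8 ≡ 16² = 256 ≡ 12, 59^16 ≡ 12² = 144 ≡ 22, 59^32 ≡ 22² = 484 ≡ 57. Since 43 = 32 + 8 + 2 + 1, 59^43 ≡ 57·12·4·59: 57·12 = 684 ≡ 13, then 13·4 = 52, then 52·59 = 3068 ≡ 18. So 59^43 ≡ 18 (mod 61).
Hence ψ⁻¹(59) = 18.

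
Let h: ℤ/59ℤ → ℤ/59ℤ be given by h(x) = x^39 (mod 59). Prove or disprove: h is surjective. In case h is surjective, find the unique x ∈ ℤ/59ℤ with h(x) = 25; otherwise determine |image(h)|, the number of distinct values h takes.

Since 59 is prime, the nonzero elements of ℤ/59ℤ form a cyclic group of order 58.
As gcd(39, 58) = 1, raising to the 39th power is a bijection on this group: if u^39 ≡ v^39 then (uv^{−1})^39 = 1, and the only element of order dividing gcd(39, 58) = 1 is 1, so u = v.
With h(0) = 0 this makes h injective on all of ℤ/59ℤ, hence bijective (finite equal-size domain and codomain). In particular h is surjective.
Since h is surjective, we find the preimage of 25. The inverse of x ↦ x^39 on (ℤ/59ℤ)^× is x ↦ x^3, because 39·3 = 117 = 2·58 + 1 ≡ 1 (mod 58) and x^{58} = 1 for x ≠ 0 (Fermat). So h⁻¹(25) = 25^3 mod 59.
Repeated squaring mod 59: 25^1 ≡ 25, 25^2 ≡ 25² = 625 ≡ 35. Since 3 = 2 + 1, 25^3 ≡ 35·25: 35·25 = 875 ≡ 49. So 25^3 ≡ 49 (mod 59).
Hence h⁻¹(25) = 49.

49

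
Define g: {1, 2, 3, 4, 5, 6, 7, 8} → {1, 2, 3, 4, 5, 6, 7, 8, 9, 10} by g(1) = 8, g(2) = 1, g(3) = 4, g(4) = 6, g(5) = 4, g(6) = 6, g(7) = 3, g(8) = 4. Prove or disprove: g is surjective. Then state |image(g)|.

No element maps to 2, so g is not surjective.
The image of g is {1, 3, 4, 6, 8}, which has 5 elements.

5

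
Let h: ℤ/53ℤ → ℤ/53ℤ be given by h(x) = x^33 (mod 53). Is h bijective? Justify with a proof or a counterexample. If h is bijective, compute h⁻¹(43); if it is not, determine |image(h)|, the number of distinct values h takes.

6

Since 53 is prime, the nonzero elements of ℤ/53ℤ form a cyclic group of order 52.
As gcd(33, 52) = 1, raising to the 33rd power is a bijection on this group: if u^33 ≡ v^33 then (uv^{−1})^33 = 1, and the only element of order dividing gcd(33, 52) = 1 is 1, so u = v.
With h(0) = 0 this makes h injective on all of ℤ/53ℤ, hence bijective (finite equal-size domain and codomain). In particular h is bijective.
Since h is bijective, we find the preimage of 43. The inverse of x ↦ x^33 on (ℤ/53ℤ)^× is x ↦ x^41, because 33·41 = 1353 = 26·52 + 1 ≡ 1 (mod 52) and x^{52} = 1 for x ≠ 0 (Fermat). So h⁻¹(43) = 43^41 mod 53.
Repeated squaring mod 53: 43^1 ≡ 43, 43^2 ≡ 43² = 1849 ≡ 47, 43^4 ≡ 47² = 2209 ≡ 36, 43^8 ≡ 36² = 1296 ≡ 24, 43^16 ≡ 24² = 576 ≡ 46, 43^32 ≡ 46² = 2116 ≡ 49. Since 41 = 32 + 8 + 1, 43^41 ≡ 49·24·43: 49·24 = 1176 ≡ 10, then 10·43 = 430 ≡ 6. So 43^41 ≡ 6 (mod 53).
Hence h⁻¹(43) = 6.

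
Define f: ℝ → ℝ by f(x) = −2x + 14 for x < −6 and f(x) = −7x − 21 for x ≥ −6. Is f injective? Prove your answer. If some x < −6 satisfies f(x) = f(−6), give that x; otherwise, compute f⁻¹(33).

Both pieces are strictly decreasing (slopes −2 and −7), so each is injective on its own interval.
The left piece maps (−∞, −6) onto (26, ∞); the right piece maps [−6, ∞) onto (−∞, 21].
These images are disjoint, so no value is attained by both pieces. Thus f is injective.
Because the two images are disjoint, no x < −6 has f(x) = f(−6), so we compute f⁻¹(33): 33 lies in (26, ∞), so solve −2x + 14 = 33: x = (33 − 14)/(−2) = −19/2.

-19/2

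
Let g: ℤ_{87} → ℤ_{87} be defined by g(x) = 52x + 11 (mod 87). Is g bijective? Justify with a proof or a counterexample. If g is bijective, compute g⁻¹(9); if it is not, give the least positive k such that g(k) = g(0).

Suppose g(s) = g(t) in ℤ_{87}. Then 52s + 11 ≡ 52t + 11 (mod 87), thus 52(s − t) ≡ 0 (mod 87).
Since gcd(52, 87) = 1, 52 is invertible modulo 87, thus s − t ≡ 0 (mod 87), i.e. s = t.
We now compute 52⁻¹ mod 87 explicitly. Euclid's algorithm: 87 = 1·52 + 35, 52 = 1·35 + 17, 35 = 2·17 + 1; back-substituting gives 1 = 82·52 − 49·87, so 52⁻¹ ≡ 82 (mod 87).
For any y ∈ ℤ_{87}, x = 82(y − 11) mod 87 satisfies g(x) = 52·82(y − 11) + 11 ≡ y (since 52·82 ≡ 1 mod 87). So every y has a preimage.
Therefore g is bijective.
Since g is bijective, we find g⁻¹(9): we need 52x ≡ 9 − 11 ≡ 85 (mod 87). Using 52⁻¹ = 82: x ≡ 82·85 = 6970 = 80·87 + 10, so x = 10.
Check: g(10) = 52·10 + 11 = 531 = 6·87 + 9 ≡ 9 (mod 87).

10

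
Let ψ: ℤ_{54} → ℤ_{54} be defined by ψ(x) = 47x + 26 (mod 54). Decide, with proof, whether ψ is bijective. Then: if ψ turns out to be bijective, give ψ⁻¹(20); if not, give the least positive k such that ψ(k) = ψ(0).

Suppose ψ(x_1) = ψ(x_2) in ℤ_{54}. Then 47x_1 + 26 ≡ 47x_2 + 26 (mod 54), hence 47(x_1 − x_2) ≡ 0 (mod 54).
Since gcd(47, 54) = 1, 47 is invertible modulo 54, so x_1 − x_2 ≡ 0 (mod 54), i.e. x_1 = x_2.
We now compute 47⁻¹ mod 54 explicitly. Euclid's algorithm: 54 = 1·47 + 7, 47 = 6·7 + 5, 7 = 1·5 + 2, 5 = 2·2 + 1; back-substituting gives 1 = 23·47 − 20·54, so 47⁻¹ ≡ 23 (mod 54).
Then y ↦ 23(y − 26) is a two-sided inverse to ψ, so every y ∈ ℤ_{54} has a preimage.
Thus ψ is bijective.
Since ψ is bijective, we find ψ⁻¹(20): we need 47x ≡ 20 − 26 ≡ 48 (mod 54). Using 47⁻¹ = 23: x ≡ 23·48 = 1104 = 20·54 + 24, so x = 24.
Check: ψ(24) = 47·24 + 26 = 1154 = 21·54 + 20 ≡ 20 (mod 54).

24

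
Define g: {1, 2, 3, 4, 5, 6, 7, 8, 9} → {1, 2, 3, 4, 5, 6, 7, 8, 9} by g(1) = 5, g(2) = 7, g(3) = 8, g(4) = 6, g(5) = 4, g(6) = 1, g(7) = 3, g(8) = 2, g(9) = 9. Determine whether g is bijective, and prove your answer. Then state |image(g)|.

9

The values 5, 7, 8, 6, 4, 1, 3, 2, 9 are a permutation of {1, 2, 3, 4, 5, 6, 7, 8, 9}: each element appears exactly once.
So g is injective and surjective, hence bijective.
The image of g is {1, 2, 3, 4, 5, 6, 7, 8, 9}, which has 9 elements.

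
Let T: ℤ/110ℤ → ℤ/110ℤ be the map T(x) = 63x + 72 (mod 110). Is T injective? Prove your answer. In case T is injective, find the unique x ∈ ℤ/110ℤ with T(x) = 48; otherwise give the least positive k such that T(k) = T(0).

If T(u) = T(v), then 63u ≡ 63v (mod 110). Because gcd(63, 110) = 1, we may cancel 63 to get u ≡ v (mod 110).
Thus T is injective.
We now compute 63⁻¹ mod 110 explicitly. Euclid's algorithm: 110 = 1·63 + 47, 63 = 1·47 + 16, 47 = 2·16 + 15, 16 = 1·15 + 1; back-substituting gives 1 = 7·63 − 4·110, so 63⁻¹ ≡ 7 (mod 110).
Since T is injective, we find T⁻¹(48): we need 63x ≡ 48 − 72 ≡ 86 (mod 110). Using 63⁻¹ = 7: x ≡ 7·86 = 602 = 5·110 + 52, so x = 52.
Check: T(52) = 63·52 + 72 = 3348 = 30·110 + 48 ≡ 48 (mod 110).

52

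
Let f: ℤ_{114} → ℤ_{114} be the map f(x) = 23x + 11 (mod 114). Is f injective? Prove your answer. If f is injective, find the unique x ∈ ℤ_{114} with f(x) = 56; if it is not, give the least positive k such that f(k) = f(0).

By definition, f is injective if f(u) = f(v) implies u = v.
Suppose f(u) = f(v) in ℤ_{114}. Then 23u + 11 ≡ 23v + 11 (mod 114), thus 23(u − v) ≡ 0 (mod 114).
Since gcd(23, 114) = 1, 23 is invertible modulo 114, thus u − v ≡ 0 (mod 114), i.e. u = v.
Therefore f is injective.
We now compute 23⁻¹ mod 114 explicitly. Euclid's algorithm: 114 = 4·23 + 22, 23 = 1·22 + 1; back-substituting gives 1 = 5·23 − 1·114, so 23⁻¹ ≡ 5 (mod 114).
Since f is injective, we compute f⁻¹(56): solve 23x + 11 ≡ 56 (mod 114), i.e. 23x ≡ 45 (mod 114).
Multiplying by 23⁻¹ = 5 gives x ≡ 5·45 = 225 = 1·114 + 111 ≡ 111 (mod 114).
Check: f(111) = 23·111 + 11 = 2564 = 22·114 + 56 ≡ 56 (mod 114).

111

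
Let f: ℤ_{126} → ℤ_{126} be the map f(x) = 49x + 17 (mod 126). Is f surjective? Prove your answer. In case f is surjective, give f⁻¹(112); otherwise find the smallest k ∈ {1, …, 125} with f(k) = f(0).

18

Since gcd(49, 126) = 7, we have 49x ≡ 0 (mod 7) for all x, so f(x) ≡ 3 (mod 7).
But 0 ≢ 3 (mod 7), so 0 ∈ ℤ_{126} has no preimage. Thus f is not surjective.
Since f is not surjective, we find the least positive k with f(k) = f(0): this means 49k ≡ 0 (mod 126), i.e. 126 ∣ 49k. Since gcd(49, 126) = 7, dividing through by 7 this holds exactly when 18 ∣ 7k, and as gcd(7, 18) = 1, exactly when 18 ∣ k.
The smallest positive such k is 18.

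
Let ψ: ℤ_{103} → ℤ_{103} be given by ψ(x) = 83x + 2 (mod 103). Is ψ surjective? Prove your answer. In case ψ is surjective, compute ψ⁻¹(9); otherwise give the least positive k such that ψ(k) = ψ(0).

Recall that ψ is surjective if every y in the codomain equals ψ(x) for some x in the domain.
Since gcd(83, 103) = 1, 83 is invertible modulo 103. Euclid's algorithm: 103 = 1·83 + 20, 83 = 4·20 + 3, 20 = 6·3 + 2, 3 = 1·2 + 1; back-substituting gives 1 = 36·83 − 29·103, so 83⁻¹ ≡ 36 (mod 103).
Then y ↦ 36(y − 2) is a two-sided inverse to ψ, so every y ∈ ℤ_{103} has a preimage.
So ψ is surjective.
Since ψ is surjective, we compute ψ⁻¹(9): solve 83x + 2 ≡ 9 (mod 103), i.e. 83x ≡ 7 (mod 103).
Multiplying by 83⁻¹ = 36 gives x ≡ 36·7 = 252 = 2·103 + 46 ≡ 46 (mod 103).
Check: ψ(46) = 83·46 + 2 = 3820 = 37·103 + 9 ≡ 9 (mod 103).

46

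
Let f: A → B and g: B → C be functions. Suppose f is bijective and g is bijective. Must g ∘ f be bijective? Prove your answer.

bijective

Injectivity: if g(f(s)) = g(f(t)) then f(s) = f(t) (g injective) so s = t (f injective).
Surjectivity: for c ∈ C pick b with g(b) = c, then a with f(a) = b; then (g ∘ f)(a) = c.
Therefore g ∘ f is bijective.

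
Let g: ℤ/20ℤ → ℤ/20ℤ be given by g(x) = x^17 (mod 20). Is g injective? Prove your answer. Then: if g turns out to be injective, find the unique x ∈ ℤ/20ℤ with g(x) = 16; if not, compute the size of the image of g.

15

g(0) = 0^17 = 0.
g(10): Repeated squaring mod 20: 10^1 ≡ 10, 10^2 ≡ 10² = 100 ≡ 0, 10^4 ≡ 0² = 0, 10^8 ≡ 0² = 0, 10^16 ≡ 0² = 0. Since 17 = 16 + 1, 10^17 ≡ 0·10: 0·10 = 0. So 10^17 ≡ 0 (mod 20).
So g(0) = g(10) = 0 while 0 ≠ 10, hence g is not injective.
Since g is not injective, we determine |image(g)|. Computing x^17 mod 20 for each x (by repeated squaring, reducing mod 20 at every step), the values g(0), g(1), …, g(19) are: 0, 1, 12, 3, 4, 5, 16, 7, 8, 9, 0, 11, 12, 13, 4, 15, 16, 17, 8, 19.
The distinct values are {0, 1, 3, 4, 5, 7, 8, 9, 11, 12, 13, 15, 16, 17, 19}; there are 15 of them.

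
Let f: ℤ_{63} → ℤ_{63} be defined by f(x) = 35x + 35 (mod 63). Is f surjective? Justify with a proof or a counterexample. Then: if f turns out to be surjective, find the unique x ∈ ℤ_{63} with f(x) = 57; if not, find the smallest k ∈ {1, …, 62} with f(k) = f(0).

9

Recall that surjectivity means every element of the codomain has a preimage under f.
Since gcd(35, 63) = 7, we have 35x ≡ 0 (mod 7) for all x, so f(x) ≡ 0 (mod 7).
But 1 ≢ 0 (mod 7), so 1 ∈ ℤ_{63} has no preimage. Therefore f is not surjective.
Since f is not surjective, we find the least positive k with f(k) = f(0): this means 35k ≡ 0 (mod 63), i.e. 63 ∣ 35k. Since gcd(35, 63) = 7, dividing through by 7 this holds exactly when 9 ∣ 5k, and as gcd(5, 9) = 1, exactly when 9 ∣ k.
The smallest positive such k is 9.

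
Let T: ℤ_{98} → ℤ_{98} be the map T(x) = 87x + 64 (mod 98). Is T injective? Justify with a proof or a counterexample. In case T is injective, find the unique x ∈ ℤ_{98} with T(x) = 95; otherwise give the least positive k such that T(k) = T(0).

15

By definition, injectivity means: for all s, t in the domain, T(s) = T(t) implies s = t.
If T(s) = T(t), then 87s ≡ 87t (mod 98). Because gcd(87, 98) = 1, we may cancel 87 to get s ≡ t (mod 98).
Thus T is injective.
We now compute 87⁻¹ mod 98 explicitly. Euclid's algorithm: 98 = 1·87 + 11, 87 = 7·11 + 10, 11 = 1·10 + 1; back-substituting gives 1 = 89·87 − 79·98, so 87⁻¹ ≡ 89 (mod 98).
Since T is injective, we find T⁻¹(95): we need 87x ≡ 95 − 64 ≡ 31 (mod 98). Using 87⁻¹ = 89: x ≡ 89·31 = 2759 = 28·98 + 15, so x = 15.
Check: T(15) = 87·15 + 64 = 1369 = 13·98 + 95 ≡ 95 (mod 98).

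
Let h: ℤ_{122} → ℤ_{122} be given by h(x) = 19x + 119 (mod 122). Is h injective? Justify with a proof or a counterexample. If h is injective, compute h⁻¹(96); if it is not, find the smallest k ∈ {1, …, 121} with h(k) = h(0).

Recall that injectivity means: for all u, v in the domain, h(u) = h(v) implies u = v.
Suppose h(u) = h(v) in ℤ_{122}. Then 19u + 119 ≡ 19v + 119 (mod 122), hence 19(u − v) ≡ 0 (mod 122).
Since gcd(19, 122) = 1, 19 is invertible modulo 122, therefore u − v ≡ 0 (mod 122), i.e. u = v.
So h is injective.
We now compute 19⁻¹ mod 122 explicitly. Euclid's algorithm: 122 = 6·19 + 8, 19 = 2·8 + 3, 8 = 2·3 + 2, 3 = 1·2 + 1; back-substituting gives 1 = 45·19 − 7·122, so 19⁻¹ ≡ 45 (mod 122).
Since h is injective, we find h⁻¹(96): we need 19x ≡ 96 − 119 ≡ 99 (mod 122). Using 19⁻¹ = 45: x ≡ 45·99 = 4455 = 36·122 + 63, so x = 63.
Check: h(63) = 19·63 + 119 = 1316 = 10·122 + 96 ≡ 96 (mod 122).

63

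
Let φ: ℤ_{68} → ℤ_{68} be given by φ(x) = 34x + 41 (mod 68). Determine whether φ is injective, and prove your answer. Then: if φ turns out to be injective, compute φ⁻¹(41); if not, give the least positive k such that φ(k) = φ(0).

We have gcd(34, 68) = 34 > 1. Taking s = 0 and t = 2: φ(0) = 41 and φ(2) = 34·2 + 41 = 109 ≡ 41 (mod 68).
So φ(0) = φ(2) while 0 ≠ 2, therefore φ is not injective.
Since φ is not injective, we find the least positive k with φ(k) = φ(0): this means 34k ≡ 0 (mod 68), i.e. 68 ∣ 34k. Since gcd(34, 68) = 34, dividing through by 34 this holds exactly when 2 ∣ k.
The smallest positive such k is 2.

2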